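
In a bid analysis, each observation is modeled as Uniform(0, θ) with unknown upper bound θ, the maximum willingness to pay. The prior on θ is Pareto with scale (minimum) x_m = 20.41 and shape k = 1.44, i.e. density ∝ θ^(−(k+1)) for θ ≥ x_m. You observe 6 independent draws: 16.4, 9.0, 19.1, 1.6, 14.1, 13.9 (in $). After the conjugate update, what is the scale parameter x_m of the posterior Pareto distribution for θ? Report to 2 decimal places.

20.41

A Pareto(scale x_m, shape k) prior on the upper bound θ of Uniform(0, θ) is conjugate: posterior is Pareto(max(x_m, max xᵢ), k + n).
Sample maximum = 19.1; prior scale x_m = 20.41 → posterior scale = max = 20.41.
Posterior shape = 1.44 + 6 = 7.44.
Posterior scale x_m = 20.41.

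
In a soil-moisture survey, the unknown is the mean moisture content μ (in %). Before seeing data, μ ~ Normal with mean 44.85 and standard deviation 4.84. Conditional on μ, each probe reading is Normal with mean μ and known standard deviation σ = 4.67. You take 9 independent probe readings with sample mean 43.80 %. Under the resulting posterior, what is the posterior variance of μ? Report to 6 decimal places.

For Normal data with known variance σ², a Normal(μ₀, σ₀²) prior on μ is conjugate. Posterior precision = 1/σ₀² + n/σ²; posterior mean is the precision-weighted average of μ₀ and x̄.
σ₀² = 4.84² = 23.4256, σ² = 4.67² = 21.8089; σ² + n·σ₀² = 21.8089 + 9·23.4256 = 232.6393.
Posterior precision = 1/σ₀² + n/σ² = 1/23.4256 + 9/21.8089 = (σ² + n·σ₀²)/(σ₀²σ²) = 232.6393/(23.4256·21.8089); posterior variance σₙ² = σ₀²σ²/(σ² + n·σ₀²) = 23.4256·21.8089/232.6393 = 2.196046.

2.196046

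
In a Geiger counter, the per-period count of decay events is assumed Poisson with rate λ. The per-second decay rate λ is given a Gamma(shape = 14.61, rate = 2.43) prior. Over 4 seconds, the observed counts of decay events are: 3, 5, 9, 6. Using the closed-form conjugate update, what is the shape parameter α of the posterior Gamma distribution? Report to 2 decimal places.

37.61

With a Gamma(shape α, rate β) prior, the Poisson likelihood is conjugate: the posterior is Gamma(α + ΣXᵢ, β + n).
Sum of counts S = 23 over n = 4 seconds.
Posterior: Gamma(α+S, β+n) = Gamma(14.61+23, 2.43+4) = Gamma(37.61, 6.43).
Posterior α = 37.61.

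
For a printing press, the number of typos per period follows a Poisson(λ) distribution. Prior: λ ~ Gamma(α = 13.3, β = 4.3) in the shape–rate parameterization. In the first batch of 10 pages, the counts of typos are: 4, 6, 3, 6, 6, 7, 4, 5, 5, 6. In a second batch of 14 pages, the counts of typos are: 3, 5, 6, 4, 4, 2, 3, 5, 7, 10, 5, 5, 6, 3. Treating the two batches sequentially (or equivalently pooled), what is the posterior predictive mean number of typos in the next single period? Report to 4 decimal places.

With a Gamma(shape α, rate β) prior, the Poisson likelihood is conjugate: the posterior is Gamma(α + ΣXᵢ, β + n).
Batch 1: sum of counts S = 52 over n = 10 pages.
After batch 1: Gamma(α+S, β+n) = Gamma(13.3+52, 4.3+10) = Gamma(65.3, 14.3).
Batch 2: sum of counts S = 68 over n = 14 pages.
After batch 2: Gamma(α+S, β+n) = Gamma(65.3+68, 14.3+14) = Gamma(133.3, 28.3).
The predictive distribution for one future period is NegBinom with mean α/β = 4.7102.

4.7102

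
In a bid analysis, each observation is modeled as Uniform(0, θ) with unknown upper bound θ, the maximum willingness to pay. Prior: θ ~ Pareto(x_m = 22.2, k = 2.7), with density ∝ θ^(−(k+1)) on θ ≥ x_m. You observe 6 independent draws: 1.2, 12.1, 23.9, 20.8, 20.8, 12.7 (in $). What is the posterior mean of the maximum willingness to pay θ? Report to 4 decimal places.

27.0039

A Pareto(scale x_m, shape k) prior on the upper bound θ of Uniform(0, θ) is conjugate: posterior is Pareto(max(x_m, max xᵢ), k + n).
Sample maximum = 23.9; prior scale x_m = 22.2 → posterior scale = max = 23.9.
Posterior shape = 2.7 + 6 = 8.7.
E[θ|data] = k·x_m/(k−1) = 8.7·23.9/7.7 = 27.0039.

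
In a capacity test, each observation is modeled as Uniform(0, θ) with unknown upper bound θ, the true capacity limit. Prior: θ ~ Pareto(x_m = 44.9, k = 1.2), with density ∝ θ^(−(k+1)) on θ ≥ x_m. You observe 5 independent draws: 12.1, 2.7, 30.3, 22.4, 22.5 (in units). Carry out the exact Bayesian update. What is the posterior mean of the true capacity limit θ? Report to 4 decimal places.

53.5346

A Pareto(scale x_m, shape k) prior on the upper bound θ of Uniform(0, θ) is conjugate: posterior is Pareto(max(x_m, max xᵢ), k + n).
Sample maximum = 30.3; prior scale x_m = 44.9 → posterior scale = max = 44.9.
Posterior shape = 1.2 + 5 = 6.2.
E[θ|data] = k·x_m/(k−1) = 6.2·44.9/5.2 = 53.5346.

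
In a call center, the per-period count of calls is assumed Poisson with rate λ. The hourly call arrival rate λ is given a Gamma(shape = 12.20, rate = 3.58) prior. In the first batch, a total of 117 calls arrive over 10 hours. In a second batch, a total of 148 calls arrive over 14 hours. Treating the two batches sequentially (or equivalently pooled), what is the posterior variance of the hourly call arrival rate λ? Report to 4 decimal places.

With a Gamma(shape α, rate β) prior, the Poisson likelihood is conjugate: the posterior is Gamma(α + ΣXᵢ, β + n).
After batch 1: Gamma(α+S, β+n) = Gamma(12.20+117, 3.58+10) = Gamma(129.20, 13.58).
After batch 2: Gamma(α+S, β+n) = Gamma(129.20+148, 13.58+14) = Gamma(277.20, 27.58).
Var = α/β² = 277.20/27.58² = 0.3644.

0.3644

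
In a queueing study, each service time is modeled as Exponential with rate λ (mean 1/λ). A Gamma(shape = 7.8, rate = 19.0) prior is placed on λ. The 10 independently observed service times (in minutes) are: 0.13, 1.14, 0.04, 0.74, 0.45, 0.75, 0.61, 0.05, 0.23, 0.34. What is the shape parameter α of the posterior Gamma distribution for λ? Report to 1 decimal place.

With a Gamma(shape α, rate β) prior on the exponential rate λ, the posterior after n observations with total T = Σxᵢ is Gamma(α+n, β+T).
Sum of observations T = 4.48 minutes; n = 10.
Posterior: Gamma(7.8+10, 19.0+4.48) = Gamma(17.8, 23.48).
Posterior α = 17.8.

17.8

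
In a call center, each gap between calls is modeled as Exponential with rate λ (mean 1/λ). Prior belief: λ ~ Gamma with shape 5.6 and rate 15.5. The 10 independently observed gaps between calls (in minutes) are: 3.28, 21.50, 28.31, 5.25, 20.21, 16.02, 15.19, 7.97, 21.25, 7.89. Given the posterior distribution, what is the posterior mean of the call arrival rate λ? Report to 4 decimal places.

0.0961

With a Gamma(shape α, rate β) prior on the exponential rate λ, the posterior after n observations with total T = Σxᵢ is Gamma(α+n, β+T).
Sum of observations T = 146.87 minutes; n = 10.
Posterior: Gamma(5.6+10, 15.5+146.87) = Gamma(15.6, 162.37).
Posterior mean of λ = α/β = 15.6/162.37 = 0.0961.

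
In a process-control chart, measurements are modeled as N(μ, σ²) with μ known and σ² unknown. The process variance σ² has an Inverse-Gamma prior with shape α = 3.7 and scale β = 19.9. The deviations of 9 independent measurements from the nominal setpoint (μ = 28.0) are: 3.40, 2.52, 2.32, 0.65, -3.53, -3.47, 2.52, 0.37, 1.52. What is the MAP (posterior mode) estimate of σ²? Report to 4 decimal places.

With known mean μ and an Inverse-Gamma(α, β) prior on σ², the Normal likelihood is conjugate: posterior is Inv-Gamma(α + n/2, β + Σ(xᵢ−μ)²/2).
Σ(xᵢ−μ)² = (3.40)² + (2.52)² + (2.32)² + (0.65)² + (-3.53)² + (-3.47)² + (2.52)² + (0.37)² + (1.52)² = 57.0148.
Posterior: Inv-Gamma(3.7 + 9/2, 19.9 + 57.0148/2) = Inv-Gamma(8.20, 48.40740).
Mode = β/(α+1) = 48.40740/9.20 = 5.2617.

5.2617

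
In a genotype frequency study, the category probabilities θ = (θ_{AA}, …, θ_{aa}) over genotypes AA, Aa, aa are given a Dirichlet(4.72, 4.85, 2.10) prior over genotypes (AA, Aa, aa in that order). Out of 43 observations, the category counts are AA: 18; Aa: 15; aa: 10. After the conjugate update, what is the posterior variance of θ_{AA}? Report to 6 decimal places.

0.004363

The Dirichlet prior is conjugate to the Multinomial likelihood: each posterior αⱼ = prior αⱼ + observed count nⱼ.
Posterior concentration: (22.72, 19.85, 12.10), total = 54.67.
Var[θ_j] = α_j(Σα−α_j)/((Σα)²(Σα+1)) = 22.72·31.95/(54.67²·55.67) = 0.004363.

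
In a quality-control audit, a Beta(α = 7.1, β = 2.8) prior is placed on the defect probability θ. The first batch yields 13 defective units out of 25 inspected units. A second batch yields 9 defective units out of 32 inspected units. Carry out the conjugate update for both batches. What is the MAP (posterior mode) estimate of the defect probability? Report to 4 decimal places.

The Beta prior is conjugate to a Binomial/Bernoulli likelihood; the update adds successes to α and failures to β.
After batch 1: Beta(7.1+13, 2.8+12) = Beta(20.1, 14.8).
After batch 2: Beta(20.1+9, 14.8+23) = Beta(29.1, 37.8).
Mode of Beta(a,b) for a,b>1 is (a−1)/(a+b−2) = 28.1/64.9 = 0.4330.

0.4330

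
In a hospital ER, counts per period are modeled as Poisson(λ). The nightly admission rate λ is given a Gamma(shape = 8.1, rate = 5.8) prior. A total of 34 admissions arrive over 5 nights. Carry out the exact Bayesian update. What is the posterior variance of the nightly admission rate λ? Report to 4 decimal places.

0.3609

With a Gamma(shape α, rate β) prior, the Poisson likelihood is conjugate: the posterior is Gamma(α + ΣXᵢ, β + n).
Posterior: Gamma(α+S, β+n) = Gamma(8.1+34, 5.8+5) = Gamma(42.1, 10.8).
Var = α/β² = 42.1/10.8² = 0.3609.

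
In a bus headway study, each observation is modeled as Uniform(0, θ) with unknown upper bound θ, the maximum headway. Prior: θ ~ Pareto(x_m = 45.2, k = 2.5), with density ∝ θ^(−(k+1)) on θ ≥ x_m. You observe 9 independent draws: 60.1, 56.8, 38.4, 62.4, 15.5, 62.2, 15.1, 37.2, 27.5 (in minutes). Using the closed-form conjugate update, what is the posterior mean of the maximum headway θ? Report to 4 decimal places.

68.3429

A Pareto(scale x_m, shape k) prior on the upper bound θ of Uniform(0, θ) is conjugate: posterior is Pareto(max(x_m, max xᵢ), k + n).
Sample maximum = 62.4; prior scale x_m = 45.2 → posterior scale = max = 62.4.
Posterior shape = 2.5 + 9 = 11.5.
E[θ|data] = k·x_m/(k−1) = 11.5·62.4/10.5 = 68.3429.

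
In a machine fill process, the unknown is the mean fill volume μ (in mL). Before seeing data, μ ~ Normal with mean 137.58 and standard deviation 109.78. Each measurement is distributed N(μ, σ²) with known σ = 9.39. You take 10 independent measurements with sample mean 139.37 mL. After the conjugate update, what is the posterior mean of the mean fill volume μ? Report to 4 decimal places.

For Normal data with known variance σ², a Normal(μ₀, σ₀²) prior on μ is conjugate. Posterior precision = 1/σ₀² + n/σ²; posterior mean is the precision-weighted average of μ₀ and x̄.
n·x̄ = 10·139.37 = 1393.7.
σ₀² = 109.78² = 12051.6484, σ² = 9.39² = 88.1721; σ² + n·σ₀² = 88.1721 + 10·12051.6484 = 120604.6561.
Posterior mean = (μ₀/σ₀² + n·x̄/σ²)/(1/σ₀² + n/σ²) = (σ²·μ₀ + σ₀²·n·x̄)/(σ² + n·σ₀²) = (88.1721·137.58 + 12051.6484·1393.7)/120604.6561 = 16808513.092598/120604.6561 = 139.3687.

139.3687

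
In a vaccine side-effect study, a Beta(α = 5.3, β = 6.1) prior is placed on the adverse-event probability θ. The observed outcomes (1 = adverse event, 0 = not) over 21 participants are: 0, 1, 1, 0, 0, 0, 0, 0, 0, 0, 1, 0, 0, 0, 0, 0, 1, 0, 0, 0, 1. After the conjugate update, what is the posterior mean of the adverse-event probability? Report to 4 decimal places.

0.3179

The Beta prior is conjugate to a Binomial/Bernoulli likelihood; the update adds successes to α and failures to β.
Posterior: Beta(α+k, β+n−k) = Beta(5.3+5, 6.1+16) = Beta(10.3, 22.1).
Posterior mean = α/(α+β) = 10.3/32.4 = 0.3179.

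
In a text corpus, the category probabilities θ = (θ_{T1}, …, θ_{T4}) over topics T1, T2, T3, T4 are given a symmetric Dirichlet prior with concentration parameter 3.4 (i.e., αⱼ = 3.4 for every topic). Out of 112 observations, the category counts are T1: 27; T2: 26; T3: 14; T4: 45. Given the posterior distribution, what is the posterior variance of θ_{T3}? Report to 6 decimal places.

The Dirichlet prior is conjugate to the Multinomial likelihood: each posterior αⱼ = prior αⱼ + observed count nⱼ.
Posterior concentration: (30.4, 29.4, 17.4, 48.4), total = 125.6.
Var[θ_j] = α_j(Σα−α_j)/((Σα)²(Σα+1)) = 17.4·108.2/(125.6²·126.6) = 0.000943.

0.000943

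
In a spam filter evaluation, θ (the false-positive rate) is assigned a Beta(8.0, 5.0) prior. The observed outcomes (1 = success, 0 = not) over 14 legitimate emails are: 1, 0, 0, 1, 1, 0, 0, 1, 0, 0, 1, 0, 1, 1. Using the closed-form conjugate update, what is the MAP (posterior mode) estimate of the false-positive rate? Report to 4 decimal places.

0.5600

The Beta prior is conjugate to a Binomial/Bernoulli likelihood; the update adds successes to α and failures to β.
Posterior: Beta(α+k, β+n−k) = Beta(8.0+7, 5.0+7) = Beta(15.0, 12.0).
Mode of Beta(a,b) for a,b>1 is (a−1)/(a+b−2) = 14.0/25.0 = 0.5600.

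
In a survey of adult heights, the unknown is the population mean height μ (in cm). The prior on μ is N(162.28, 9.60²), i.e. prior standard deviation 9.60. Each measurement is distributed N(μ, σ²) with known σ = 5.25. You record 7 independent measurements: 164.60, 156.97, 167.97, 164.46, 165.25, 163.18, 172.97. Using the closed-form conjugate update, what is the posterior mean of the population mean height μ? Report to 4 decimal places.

164.9434

For Normal data with known variance σ², a Normal(μ₀, σ₀²) prior on μ is conjugate. Posterior precision = 1/σ₀² + n/σ²; posterior mean is the precision-weighted average of μ₀ and x̄.
Σxᵢ = 164.60 + 156.97 + 167.97 + 164.46 + 165.25 + 163.18 + 172.97 = 1155.4, so n·x̄ = 1155.4.
σ₀² = 9.60² = 92.16, σ² = 5.25² = 27.5625; σ² + n·σ₀² = 27.5625 + 7·92.16 = 672.6825.
Posterior mean = (μ₀/σ₀² + n·x̄/σ²)/(1/σ₀² + n/σ²) = (σ²·μ₀ + σ₀²·n·x̄)/(σ² + n·σ₀²) = (27.5625·162.28 + 92.16·1155.4)/672.6825 = 110954.5065/672.6825 = 164.9434.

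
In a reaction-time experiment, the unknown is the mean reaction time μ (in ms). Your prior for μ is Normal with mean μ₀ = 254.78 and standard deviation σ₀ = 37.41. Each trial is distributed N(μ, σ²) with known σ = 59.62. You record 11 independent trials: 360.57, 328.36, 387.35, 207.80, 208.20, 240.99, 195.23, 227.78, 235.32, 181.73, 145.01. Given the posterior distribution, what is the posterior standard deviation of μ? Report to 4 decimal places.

16.2026

For Normal data with known variance σ², a Normal(μ₀, σ₀²) prior on μ is conjugate. Posterior precision = 1/σ₀² + n/σ²; posterior mean is the precision-weighted average of μ₀ and x̄.
σ₀² = 37.41² = 1399.5081, σ² = 59.62² = 3554.5444; σ² + n·σ₀² = 3554.5444 + 11·1399.5081 = 18949.1335.
Posterior precision = 1/σ₀² + n/σ² = 1/1399.5081 + 11/3554.5444 = (σ² + n·σ₀²)/(σ₀²σ²) = 18949.1335/(1399.5081·3554.5444); posterior variance σₙ² = σ₀²σ²/(σ² + n·σ₀²) = 1399.5081·3554.5444/18949.1335 = 262.524599.
Posterior SD = √σₙ² = √(1399.5081·3554.5444/18949.1335) = 16.2026.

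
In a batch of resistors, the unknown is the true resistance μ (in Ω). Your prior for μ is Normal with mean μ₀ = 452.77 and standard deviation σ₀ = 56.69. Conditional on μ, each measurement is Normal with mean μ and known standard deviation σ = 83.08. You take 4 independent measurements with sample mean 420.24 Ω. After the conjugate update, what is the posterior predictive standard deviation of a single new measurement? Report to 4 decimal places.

89.5825

For Normal data with known variance σ², a Normal(μ₀, σ₀²) prior on μ is conjugate. Posterior precision = 1/σ₀² + n/σ²; posterior mean is the precision-weighted average of μ₀ and x̄.
σ₀² = 56.69² = 3213.7561, σ² = 83.08² = 6902.2864; σ² + n·σ₀² = 6902.2864 + 4·3213.7561 = 19757.3108.
Posterior precision = 1/σ₀² + n/σ² = 1/3213.7561 + 4/6902.2864 = (σ² + n·σ₀²)/(σ₀²σ²) = 19757.3108/(3213.7561·6902.2864); posterior variance σₙ² = σ₀²σ²/(σ² + n·σ₀²) = 3213.7561·6902.2864/19757.3108 = 1122.737059.
Predictive variance for one new observation = σₙ² + σ² = 3213.7561·6902.2864/19757.3108 + 6902.2864 = σ²·(σ₀² + 19757.3108)/19757.3108 = 6902.2864·22971.0669/19757.3108 = 8025.023459; SD = √(6902.2864·22971.0669/19757.3108) = 89.5825.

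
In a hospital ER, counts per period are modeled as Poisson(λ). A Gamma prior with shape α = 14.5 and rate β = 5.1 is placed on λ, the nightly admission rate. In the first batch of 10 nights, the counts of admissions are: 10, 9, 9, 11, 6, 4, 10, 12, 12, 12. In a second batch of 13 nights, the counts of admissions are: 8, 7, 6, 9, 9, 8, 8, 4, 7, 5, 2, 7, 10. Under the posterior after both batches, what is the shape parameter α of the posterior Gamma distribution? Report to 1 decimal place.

199.5

With a Gamma(shape α, rate β) prior, the Poisson likelihood is conjugate: the posterior is Gamma(α + ΣXᵢ, β + n).
Batch 1: sum of counts S = 95 over n = 10 nights.
After batch 1: Gamma(α+S, β+n) = Gamma(14.5+95, 5.1+10) = Gamma(109.5, 15.1).
Batch 2: sum of counts S = 90 over n = 13 nights.
After batch 2: Gamma(α+S, β+n) = Gamma(109.5+90, 15.1+13) = Gamma(199.5, 28.1).
Posterior α = 199.5.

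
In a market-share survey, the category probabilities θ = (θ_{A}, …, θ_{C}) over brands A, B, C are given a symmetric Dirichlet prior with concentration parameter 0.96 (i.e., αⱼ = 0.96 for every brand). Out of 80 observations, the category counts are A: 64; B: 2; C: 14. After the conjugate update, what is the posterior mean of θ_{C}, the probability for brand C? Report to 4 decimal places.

0.1805

The Dirichlet prior is conjugate to the Multinomial likelihood: each posterior αⱼ = prior αⱼ + observed count nⱼ.
Posterior concentration: (64.96, 2.96, 14.96), total = 82.88.
E[θ_{C}|data] = α_{C}/Σα = 14.96/82.88 = 0.1805.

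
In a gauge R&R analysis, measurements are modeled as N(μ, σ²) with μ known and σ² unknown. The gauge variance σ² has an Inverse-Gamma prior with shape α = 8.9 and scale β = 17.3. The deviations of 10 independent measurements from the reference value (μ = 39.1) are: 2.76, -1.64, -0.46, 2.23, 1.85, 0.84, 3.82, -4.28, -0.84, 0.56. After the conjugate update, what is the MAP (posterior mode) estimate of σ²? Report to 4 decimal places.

2.9580

With known mean μ and an Inverse-Gamma(α, β) prior on σ², the Normal likelihood is conjugate: posterior is Inv-Gamma(α + n/2, β + Σ(xᵢ−μ)²/2).
Σ(xᵢ−μ)² = (2.76)² + (-1.64)² + (-0.46)² + (2.23)² + (1.85)² + (0.84)² + (3.82)² + (-4.28)² + (-0.84)² + (0.56)² = 53.5498.
Posterior: Inv-Gamma(8.9 + 10/2, 17.3 + 53.5498/2) = Inv-Gamma(13.90, 44.07490).
Mode = β/(α+1) = 44.07490/14.90 = 2.9580.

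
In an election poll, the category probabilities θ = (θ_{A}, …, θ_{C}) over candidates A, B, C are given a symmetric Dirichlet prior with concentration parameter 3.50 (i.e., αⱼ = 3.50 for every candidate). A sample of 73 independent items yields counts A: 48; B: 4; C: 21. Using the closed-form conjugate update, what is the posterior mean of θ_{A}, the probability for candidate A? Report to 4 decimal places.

The Dirichlet prior is conjugate to the Multinomial likelihood: each posterior αⱼ = prior αⱼ + observed count nⱼ.
Posterior concentration: (51.50, 7.50, 24.50), total = 83.50.
E[θ_{A}|data] = α_{A}/Σα = 51.50/83.50 = 0.6168.

0.6168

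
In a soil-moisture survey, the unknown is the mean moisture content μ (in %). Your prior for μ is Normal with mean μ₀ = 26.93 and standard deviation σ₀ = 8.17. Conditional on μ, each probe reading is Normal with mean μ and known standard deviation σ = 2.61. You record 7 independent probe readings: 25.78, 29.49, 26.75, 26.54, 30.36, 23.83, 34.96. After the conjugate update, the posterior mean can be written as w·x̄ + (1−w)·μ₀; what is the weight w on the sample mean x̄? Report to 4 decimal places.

For Normal data with known variance σ², a Normal(μ₀, σ₀²) prior on μ is conjugate. Posterior precision = 1/σ₀² + n/σ²; posterior mean is the precision-weighted average of μ₀ and x̄.
σ₀² = 8.17² = 66.7489, σ² = 2.61² = 6.8121. Prior precision 1/σ₀² = 1/66.7489; data precision n/σ² = 7/6.8121.
w = (n/σ²)/(1/σ₀² + n/σ²) = n·σ₀²/(σ² + n·σ₀²) = 7·66.7489/(6.8121 + 7·66.7489) = 467.2423/474.0544 = 0.9856.

0.9856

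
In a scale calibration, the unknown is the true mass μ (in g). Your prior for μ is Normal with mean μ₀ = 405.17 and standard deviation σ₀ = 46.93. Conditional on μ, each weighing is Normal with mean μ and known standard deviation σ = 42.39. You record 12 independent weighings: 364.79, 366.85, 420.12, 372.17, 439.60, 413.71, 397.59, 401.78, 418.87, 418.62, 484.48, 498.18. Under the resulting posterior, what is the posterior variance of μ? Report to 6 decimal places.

For Normal data with known variance σ², a Normal(μ₀, σ₀²) prior on μ is conjugate. Posterior precision = 1/σ₀² + n/σ²; posterior mean is the precision-weighted average of μ₀ and x̄.
σ₀² = 46.93² = 2202.4249, σ² = 42.39² = 1796.9121; σ² + n·σ₀² = 1796.9121 + 12·2202.4249 = 28226.0109.
Posterior precision = 1/σ₀² + n/σ² = 1/2202.4249 + 12/1796.9121 = (σ² + n·σ₀²)/(σ₀²σ²) = 28226.0109/(2202.4249·1796.9121); posterior variance σₙ² = σ₀²σ²/(σ² + n·σ₀²) = 2202.4249·1796.9121/28226.0109 = 140.209822.

140.209822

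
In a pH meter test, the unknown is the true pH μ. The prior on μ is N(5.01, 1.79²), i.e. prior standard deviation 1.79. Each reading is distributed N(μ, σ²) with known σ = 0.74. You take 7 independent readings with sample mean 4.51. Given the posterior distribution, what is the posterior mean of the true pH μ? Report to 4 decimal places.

For Normal data with known variance σ², a Normal(μ₀, σ₀²) prior on μ is conjugate. Posterior precision = 1/σ₀² + n/σ²; posterior mean is the precision-weighted average of μ₀ and x̄.
n·x̄ = 7·4.51 = 31.57.
σ₀² = 1.79² = 3.2041, σ² = 0.74² = 0.5476; σ² + n·σ₀² = 0.5476 + 7·3.2041 = 22.9763.
Posterior mean = (μ₀/σ₀² + n·x̄/σ²)/(1/σ₀² + n/σ²) = (σ²·μ₀ + σ₀²·n·x̄)/(σ² + n·σ₀²) = (0.5476·5.01 + 3.2041·31.57)/22.9763 = 103.896913/22.9763 = 4.5219.

4.5219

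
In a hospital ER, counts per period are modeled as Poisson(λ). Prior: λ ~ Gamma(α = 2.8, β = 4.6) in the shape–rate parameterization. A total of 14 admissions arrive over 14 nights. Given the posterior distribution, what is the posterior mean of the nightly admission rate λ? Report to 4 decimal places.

0.9032

With a Gamma(shape α, rate β) prior, the Poisson likelihood is conjugate: the posterior is Gamma(α + ΣXᵢ, β + n).
Posterior: Gamma(α+S, β+n) = Gamma(2.8+14, 4.6+14) = Gamma(16.8, 18.6).
Posterior mean = α/β = 16.8/18.6 = 0.9032.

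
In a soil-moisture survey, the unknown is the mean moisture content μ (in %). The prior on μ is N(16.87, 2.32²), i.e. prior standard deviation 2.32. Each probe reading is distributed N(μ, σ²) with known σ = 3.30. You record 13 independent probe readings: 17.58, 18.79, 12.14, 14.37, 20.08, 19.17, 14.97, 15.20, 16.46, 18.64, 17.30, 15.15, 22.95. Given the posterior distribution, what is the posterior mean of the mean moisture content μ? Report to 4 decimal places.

For Normal data with known variance σ², a Normal(μ₀, σ₀²) prior on μ is conjugate. Posterior precision = 1/σ₀² + n/σ²; posterior mean is the precision-weighted average of μ₀ and x̄.
Σxᵢ = 17.58 + 18.79 + 12.14 + 14.37 + 20.08 + 19.17 + 14.97 + 15.20 + 16.46 + 18.64 + 17.30 + 15.15 + 22.95 = 222.8, so n·x̄ = 222.8.
σ₀² = 2.32² = 5.3824, σ² = 3.30² = 10.89; σ² + n·σ₀² = 10.89 + 13·5.3824 = 80.8612.
Posterior mean = (μ₀/σ₀² + n·x̄/σ²)/(1/σ₀² + n/σ²) = (σ²·μ₀ + σ₀²·n·x̄)/(σ² + n·σ₀²) = (10.89·16.87 + 5.3824·222.8)/80.8612 = 1382.91302/80.8612 = 17.1023.

17.1023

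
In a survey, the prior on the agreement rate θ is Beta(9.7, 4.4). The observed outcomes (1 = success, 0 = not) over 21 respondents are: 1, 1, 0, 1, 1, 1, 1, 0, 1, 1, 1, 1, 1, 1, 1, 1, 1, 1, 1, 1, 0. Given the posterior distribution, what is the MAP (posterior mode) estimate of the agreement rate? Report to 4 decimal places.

The Beta prior is conjugate to a Binomial/Bernoulli likelihood; the update adds successes to α and failures to β.
Posterior: Beta(α+k, β+n−k) = Beta(9.7+18, 4.4+3) = Beta(27.7, 7.4).
Mode of Beta(a,b) for a,b>1 is (a−1)/(a+b−2) = 26.7/33.1 = 0.8066.

0.8066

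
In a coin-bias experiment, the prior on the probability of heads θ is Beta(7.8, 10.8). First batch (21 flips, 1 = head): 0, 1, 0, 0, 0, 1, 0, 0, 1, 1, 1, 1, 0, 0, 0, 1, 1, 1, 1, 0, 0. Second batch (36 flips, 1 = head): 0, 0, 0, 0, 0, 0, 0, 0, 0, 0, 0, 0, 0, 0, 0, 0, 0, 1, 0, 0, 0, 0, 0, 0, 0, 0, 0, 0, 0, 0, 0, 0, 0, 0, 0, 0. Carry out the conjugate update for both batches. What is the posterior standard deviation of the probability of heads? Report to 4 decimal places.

0.0494

The Beta prior is conjugate to a Binomial/Bernoulli likelihood; the update adds successes to α and failures to β.
After batch 1: Beta(7.8+10, 10.8+11) = Beta(17.8, 21.8).
After batch 2: Beta(17.8+1, 21.8+35) = Beta(18.8, 56.8).
Var = αβ/((α+β)²(α+β+1)) = 18.8·56.8/(75.6²·76.6) = 0.00243912; SD = √0.00243912 = 0.0494.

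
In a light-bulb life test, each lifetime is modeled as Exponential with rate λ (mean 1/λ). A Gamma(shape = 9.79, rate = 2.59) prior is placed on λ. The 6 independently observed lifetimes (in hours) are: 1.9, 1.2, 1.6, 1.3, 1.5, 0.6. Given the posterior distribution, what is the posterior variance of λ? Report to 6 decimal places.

0.138174

With a Gamma(shape α, rate β) prior on the exponential rate λ, the posterior after n observations with total T = Σxᵢ is Gamma(α+n, β+T).
Sum of observations T = 8.1 hours; n = 6.
Posterior: Gamma(9.79+6, 2.59+8.1) = Gamma(15.79, 10.69).
Var = α/β² = 0.138174.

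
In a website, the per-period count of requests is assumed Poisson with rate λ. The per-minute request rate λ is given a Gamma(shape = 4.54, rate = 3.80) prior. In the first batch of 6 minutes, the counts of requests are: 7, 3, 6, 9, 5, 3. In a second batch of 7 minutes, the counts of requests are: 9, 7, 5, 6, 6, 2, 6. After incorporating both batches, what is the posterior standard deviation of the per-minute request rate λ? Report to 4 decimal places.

With a Gamma(shape α, rate β) prior, the Poisson likelihood is conjugate: the posterior is Gamma(α + ΣXᵢ, β + n).
Batch 1: sum of counts S = 33 over n = 6 minutes.
After batch 1: Gamma(α+S, β+n) = Gamma(4.54+33, 3.80+6) = Gamma(37.54, 9.80).
Batch 2: sum of counts S = 41 over n = 7 minutes.
After batch 2: Gamma(α+S, β+n) = Gamma(37.54+41, 9.80+7) = Gamma(78.54, 16.80).
SD = √α/β = √78.54/16.80 = 0.5275.

0.5275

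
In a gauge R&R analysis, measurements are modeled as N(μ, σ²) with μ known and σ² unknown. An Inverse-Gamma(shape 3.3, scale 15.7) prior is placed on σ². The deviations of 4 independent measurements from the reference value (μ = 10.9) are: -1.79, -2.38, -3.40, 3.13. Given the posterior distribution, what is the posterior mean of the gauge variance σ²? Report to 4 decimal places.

With known mean μ and an Inverse-Gamma(α, β) prior on σ², the Normal likelihood is conjugate: posterior is Inv-Gamma(α + n/2, β + Σ(xᵢ−μ)²/2).
Σ(xᵢ−μ)² = (-1.79)² + (-2.38)² + (-3.40)² + (3.13)² = 30.2254.
Posterior: Inv-Gamma(3.3 + 4/2, 15.7 + 30.2254/2) = Inv-Gamma(5.30, 30.81270).
E[σ²|data] = β/(α−1) = 30.81270/4.30 = 7.1657.

7.1657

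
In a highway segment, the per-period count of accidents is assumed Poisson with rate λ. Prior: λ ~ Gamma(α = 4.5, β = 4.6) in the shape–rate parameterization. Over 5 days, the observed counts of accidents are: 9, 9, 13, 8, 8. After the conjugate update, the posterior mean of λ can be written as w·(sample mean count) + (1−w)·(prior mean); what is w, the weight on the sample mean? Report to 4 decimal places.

0.5208

With a Gamma(shape α, rate β) prior, the Poisson likelihood is conjugate: the posterior is Gamma(α + ΣXᵢ, β + n).
Posterior mean = (α₀+S)/(β₀+n) = [n/(β₀+n)]·(S/n) + [β₀/(β₀+n)]·(α₀/β₀), so only n and β₀ enter the weight.
Weight on data w = n/(β₀+n) = 5/(4.6+5) = 5/9.6 = 0.5208.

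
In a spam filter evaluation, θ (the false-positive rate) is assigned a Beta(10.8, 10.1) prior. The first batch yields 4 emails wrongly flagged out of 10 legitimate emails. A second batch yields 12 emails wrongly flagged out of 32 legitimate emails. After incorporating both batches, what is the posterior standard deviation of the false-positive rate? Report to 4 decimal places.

The Beta prior is conjugate to a Binomial/Bernoulli likelihood; the update adds successes to α and failures to β.
After batch 1: Beta(10.8+4, 10.1+6) = Beta(14.8, 16.1).
After batch 2: Beta(14.8+12, 16.1+20) = Beta(26.8, 36.1).
Var = αβ/((α+β)²(α+β+1)) = 26.8·36.1/(62.9²·63.9) = 0.00382684; SD = √0.00382684 = 0.0619.

0.0619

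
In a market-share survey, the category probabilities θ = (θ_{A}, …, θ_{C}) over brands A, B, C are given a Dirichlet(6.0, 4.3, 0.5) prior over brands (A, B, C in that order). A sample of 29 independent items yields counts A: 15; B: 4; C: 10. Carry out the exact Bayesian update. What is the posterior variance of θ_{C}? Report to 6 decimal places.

The Dirichlet prior is conjugate to the Multinomial likelihood: each posterior αⱼ = prior αⱼ + observed count nⱼ.
Posterior concentration: (21.0, 8.3, 10.5), total = 39.8.
Var[θ_j] = α_j(Σα−α_j)/((Σα)²(Σα+1)) = 10.5·29.3/(39.8²·40.8) = 0.004760.

0.004760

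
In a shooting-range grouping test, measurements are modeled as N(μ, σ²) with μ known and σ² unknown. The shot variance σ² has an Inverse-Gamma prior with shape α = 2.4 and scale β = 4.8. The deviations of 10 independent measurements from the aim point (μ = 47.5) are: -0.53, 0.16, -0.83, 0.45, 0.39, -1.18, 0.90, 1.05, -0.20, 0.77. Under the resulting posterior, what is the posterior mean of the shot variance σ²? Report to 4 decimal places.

1.1631

With known mean μ and an Inverse-Gamma(α, β) prior on σ², the Normal likelihood is conjugate: posterior is Inv-Gamma(α + n/2, β + Σ(xᵢ−μ)²/2).
Σ(xᵢ−μ)² = (-0.53)² + (0.16)² + (-0.83)² + (0.45)² + (0.39)² + (-1.18)² + (0.90)² + (1.05)² + (-0.20)² + (0.77)² = 5.2878.
Posterior: Inv-Gamma(2.4 + 10/2, 4.8 + 5.2878/2) = Inv-Gamma(7.40, 7.44390).
E[σ²|data] = β/(α−1) = 7.44390/6.40 = 1.1631.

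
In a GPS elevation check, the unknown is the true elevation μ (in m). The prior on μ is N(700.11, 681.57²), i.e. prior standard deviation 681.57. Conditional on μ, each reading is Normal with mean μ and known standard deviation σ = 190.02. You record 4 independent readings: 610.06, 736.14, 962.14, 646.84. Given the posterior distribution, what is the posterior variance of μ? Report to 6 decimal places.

For Normal data with known variance σ², a Normal(μ₀, σ₀²) prior on μ is conjugate. Posterior precision = 1/σ₀² + n/σ²; posterior mean is the precision-weighted average of μ₀ and x̄.
σ₀² = 681.57² = 464537.6649, σ² = 190.02² = 36107.6004; σ² + n·σ₀² = 36107.6004 + 4·464537.6649 = 1894258.26.
Posterior precision = 1/σ₀² + n/σ² = 1/464537.6649 + 4/36107.6004 = (σ² + n·σ₀²)/(σ₀²σ²) = 1894258.26/(464537.6649·36107.6004); posterior variance σₙ² = σ₀²σ²/(σ² + n·σ₀²) = 464537.6649·36107.6004/1894258.26 = 8854.832907.

8854.832907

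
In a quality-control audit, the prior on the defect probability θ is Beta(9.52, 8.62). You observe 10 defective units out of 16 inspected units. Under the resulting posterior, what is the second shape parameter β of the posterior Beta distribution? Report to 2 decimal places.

14.62

The Beta prior is conjugate to a Binomial/Bernoulli likelihood; the update adds successes to α and failures to β.
Posterior: Beta(α+k, β+n−k) = Beta(9.52+10, 8.62+6) = Beta(19.52, 14.62).
Posterior β = 14.62.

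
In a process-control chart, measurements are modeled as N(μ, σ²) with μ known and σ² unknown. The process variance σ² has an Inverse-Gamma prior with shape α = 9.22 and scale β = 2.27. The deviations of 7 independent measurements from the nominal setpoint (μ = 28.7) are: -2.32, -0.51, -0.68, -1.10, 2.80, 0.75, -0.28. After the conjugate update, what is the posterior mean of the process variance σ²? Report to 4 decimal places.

With known mean μ and an Inverse-Gamma(α, β) prior on σ², the Normal likelihood is conjugate: posterior is Inv-Gamma(α + n/2, β + Σ(xᵢ−μ)²/2).
Σ(xᵢ−μ)² = (-2.32)² + (-0.51)² + (-0.68)² + (-1.10)² + (2.80)² + (0.75)² + (-0.28)² = 15.7958.
Posterior: Inv-Gamma(9.22 + 7/2, 2.27 + 15.7958/2) = Inv-Gamma(12.72, 10.16790).
E[σ²|data] = β/(α−1) = 10.16790/11.72 = 0.8676.

0.8676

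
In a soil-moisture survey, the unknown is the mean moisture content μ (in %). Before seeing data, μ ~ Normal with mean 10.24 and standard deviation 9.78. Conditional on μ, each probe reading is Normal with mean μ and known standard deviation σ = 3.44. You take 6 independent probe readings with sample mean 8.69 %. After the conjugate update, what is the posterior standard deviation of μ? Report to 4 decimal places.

For Normal data with known variance σ², a Normal(μ₀, σ₀²) prior on μ is conjugate. Posterior precision = 1/σ₀² + n/σ²; posterior mean is the precision-weighted average of μ₀ and x̄.
σ₀² = 9.78² = 95.6484, σ² = 3.44² = 11.8336; σ² + n·σ₀² = 11.8336 + 6·95.6484 = 585.724.
Posterior precision = 1/σ₀² + n/σ² = 1/95.6484 + 6/11.8336 = (σ² + n·σ₀²)/(σ₀²σ²) = 585.724/(95.6484·11.8336); posterior variance σₙ² = σ₀²σ²/(σ² + n·σ₀²) = 95.6484·11.8336/585.724 = 1.932420.
Posterior SD = √σₙ² = √(95.6484·11.8336/585.724) = 1.3901.

1.3901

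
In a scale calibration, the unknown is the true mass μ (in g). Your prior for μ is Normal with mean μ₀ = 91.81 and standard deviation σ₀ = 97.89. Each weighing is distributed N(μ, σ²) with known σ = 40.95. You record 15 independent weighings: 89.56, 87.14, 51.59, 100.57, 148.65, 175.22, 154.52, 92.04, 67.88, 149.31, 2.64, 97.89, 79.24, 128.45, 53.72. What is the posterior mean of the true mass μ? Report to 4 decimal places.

For Normal data with known variance σ², a Normal(μ₀, σ₀²) prior on μ is conjugate. Posterior precision = 1/σ₀² + n/σ²; posterior mean is the precision-weighted average of μ₀ and x̄.
Σxᵢ = 89.56 + 87.14 + 51.59 + 100.57 + 148.65 + 175.22 + 154.52 + 92.04 + 67.88 + 149.31 + 2.64 + 97.89 + 79.24 + 128.45 + 53.72 = 1478.42, so n·x̄ = 1478.42.
σ₀² = 97.89² = 9582.4521, σ² = 40.95² = 1676.9025; σ² + n·σ₀² = 1676.9025 + 15·9582.4521 = 145413.684.
Posterior mean = (μ₀/σ₀² + n·x̄/σ²)/(1/σ₀² + n/σ²) = (σ²·μ₀ + σ₀²·n·x̄)/(σ² + n·σ₀²) = (1676.9025·91.81 + 9582.4521·1478.42)/145413.684 = 14320845.252207/145413.684 = 98.4835.

98.4835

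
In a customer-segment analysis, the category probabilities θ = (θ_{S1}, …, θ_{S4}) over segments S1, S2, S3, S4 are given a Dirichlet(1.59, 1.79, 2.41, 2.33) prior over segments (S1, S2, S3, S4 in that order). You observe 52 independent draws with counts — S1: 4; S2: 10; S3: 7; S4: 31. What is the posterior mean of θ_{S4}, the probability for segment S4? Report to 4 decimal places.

0.5544

The Dirichlet prior is conjugate to the Multinomial likelihood: each posterior αⱼ = prior αⱼ + observed count nⱼ.
Posterior concentration: (5.59, 11.79, 9.41, 33.33), total = 60.12.
E[θ_{S4}|data] = α_{S4}/Σα = 33.33/60.12 = 0.5544.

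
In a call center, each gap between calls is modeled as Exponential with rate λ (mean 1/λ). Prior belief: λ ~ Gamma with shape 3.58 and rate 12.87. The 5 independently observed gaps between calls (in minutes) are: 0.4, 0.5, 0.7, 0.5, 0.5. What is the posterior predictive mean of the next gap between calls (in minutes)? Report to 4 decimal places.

With a Gamma(shape α, rate β) prior on the exponential rate λ, the posterior after n observations with total T = Σxᵢ is Gamma(α+n, β+T).
Sum of observations T = 2.6 minutes; n = 5.
Posterior: Gamma(3.58+5, 12.87+2.6) = Gamma(8.58, 15.47).
The predictive distribution for the next observation is Lomax; its mean is β/(α−1) = 15.47/7.58 = 2.0409.

2.0409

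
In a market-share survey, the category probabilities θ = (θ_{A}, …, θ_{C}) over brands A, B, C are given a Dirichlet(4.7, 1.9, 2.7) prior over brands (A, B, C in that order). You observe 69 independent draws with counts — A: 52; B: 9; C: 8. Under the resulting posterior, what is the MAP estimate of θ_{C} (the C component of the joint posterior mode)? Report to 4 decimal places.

0.1288

The Dirichlet prior is conjugate to the Multinomial likelihood: each posterior αⱼ = prior αⱼ + observed count nⱼ.
Posterior concentration: (56.7, 10.9, 10.7), total = 78.3.
Joint mode component: (α_{C}−1)/(Σα−K) = 9.7/75.3 = 0.1288.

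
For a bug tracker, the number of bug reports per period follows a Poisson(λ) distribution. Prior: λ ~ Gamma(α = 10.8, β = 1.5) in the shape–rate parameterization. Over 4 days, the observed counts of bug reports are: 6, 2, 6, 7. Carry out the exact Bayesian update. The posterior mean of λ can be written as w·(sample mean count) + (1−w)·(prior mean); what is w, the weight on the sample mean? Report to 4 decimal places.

0.7273

With a Gamma(shape α, rate β) prior, the Poisson likelihood is conjugate: the posterior is Gamma(α + ΣXᵢ, β + n).
Posterior mean = (α₀+S)/(β₀+n) = [n/(β₀+n)]·(S/n) + [β₀/(β₀+n)]·(α₀/β₀), so only n and β₀ enter the weight.
Weight on data w = n/(β₀+n) = 4/(1.5+4) = 4/5.5 = 0.7273.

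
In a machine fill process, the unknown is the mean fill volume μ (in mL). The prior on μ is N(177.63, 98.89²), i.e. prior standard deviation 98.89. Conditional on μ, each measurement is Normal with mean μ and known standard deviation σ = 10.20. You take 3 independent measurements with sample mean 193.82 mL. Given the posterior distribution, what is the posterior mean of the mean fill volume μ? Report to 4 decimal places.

For Normal data with known variance σ², a Normal(μ₀, σ₀²) prior on μ is conjugate. Posterior precision = 1/σ₀² + n/σ²; posterior mean is the precision-weighted average of μ₀ and x̄.
n·x̄ = 3·193.82 = 581.46.
σ₀² = 98.89² = 9779.2321, σ² = 10.20² = 104.04; σ² + n·σ₀² = 104.04 + 3·9779.2321 = 29441.7363.
Posterior mean = (μ₀/σ₀² + n·x̄/σ²)/(1/σ₀² + n/σ²) = (σ²·μ₀ + σ₀²·n·x̄)/(σ² + n·σ₀²) = (104.04·177.63 + 9779.2321·581.46)/29441.7363 = 5704712.922066/29441.7363 = 193.7628.

193.7628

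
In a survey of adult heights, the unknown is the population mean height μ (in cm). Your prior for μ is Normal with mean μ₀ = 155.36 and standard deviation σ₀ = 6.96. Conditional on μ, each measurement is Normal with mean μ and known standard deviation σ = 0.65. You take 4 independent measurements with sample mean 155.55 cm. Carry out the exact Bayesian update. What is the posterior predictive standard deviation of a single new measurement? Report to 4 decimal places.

0.7266

For Normal data with known variance σ², a Normal(μ₀, σ₀²) prior on μ is conjugate. Posterior precision = 1/σ₀² + n/σ²; posterior mean is the precision-weighted average of μ₀ and x̄.
σ₀² = 6.96² = 48.4416, σ² = 0.65² = 0.4225; σ² + n·σ₀² = 0.4225 + 4·48.4416 = 194.1889.
Posterior precision = 1/σ₀² + n/σ² = 1/48.4416 + 4/0.4225 = (σ² + n·σ₀²)/(σ₀²σ²) = 194.1889/(48.4416·0.4225); posterior variance σₙ² = σ₀²σ²/(σ² + n·σ₀²) = 48.4416·0.4225/194.1889 = 0.105395.
Predictive variance for one new observation = σₙ² + σ² = 48.4416·0.4225/194.1889 + 0.4225 = σ²·(σ₀² + 194.1889)/194.1889 = 0.4225·242.6305/194.1889 = 0.527895; SD = √(0.4225·242.6305/194.1889) = 0.7266.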